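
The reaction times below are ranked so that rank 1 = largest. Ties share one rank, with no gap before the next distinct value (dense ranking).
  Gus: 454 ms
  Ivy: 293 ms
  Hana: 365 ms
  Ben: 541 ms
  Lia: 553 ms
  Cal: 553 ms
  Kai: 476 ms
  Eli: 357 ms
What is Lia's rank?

Sorted (descending): 553, 553, 541, 476, 454, 365, 357, 293
The 2 values of 553 share dense rank 1.
Remaining distinct values take the next consecutive integers.
Lia has value 553 ms → rank 1.

1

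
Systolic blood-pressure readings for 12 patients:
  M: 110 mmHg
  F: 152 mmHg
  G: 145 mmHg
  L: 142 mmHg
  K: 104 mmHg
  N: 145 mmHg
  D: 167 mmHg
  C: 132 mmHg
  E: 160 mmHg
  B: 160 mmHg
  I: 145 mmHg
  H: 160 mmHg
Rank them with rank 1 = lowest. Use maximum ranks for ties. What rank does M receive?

2

Sorted (ascending): 104, 110, 132, 142, 145, 145, 145, 152, 160, 160, 160, 167
The 3 values of 145 occupy positions 5–7 → each gets rank 7.
The 3 values of 160 occupy positions 9–11 → each gets rank 11.
M has value 110 mmHg → rank 2.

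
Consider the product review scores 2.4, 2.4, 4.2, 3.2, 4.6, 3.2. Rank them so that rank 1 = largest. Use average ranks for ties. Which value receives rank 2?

4.2

Sorted (descending): 4.6, 4.2, 3.2, 3.2, 2.4, 2.4
The 2 values of 3.2 occupy positions 3–4 → average rank (3+4)/2 = 3.5.
The 2 values of 2.4 occupy positions 5–6 → average rank (5+6)/2 = 5.5.
Rank 2 → value 4.2.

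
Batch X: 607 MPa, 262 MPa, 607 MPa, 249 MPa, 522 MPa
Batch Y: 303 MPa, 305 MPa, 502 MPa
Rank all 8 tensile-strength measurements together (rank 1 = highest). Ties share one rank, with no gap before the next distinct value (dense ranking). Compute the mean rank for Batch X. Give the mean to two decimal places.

3.40

Sorted (descending): 607, 607, 522, 502, 305, 303, 262, 249
The 2 values of 607 share dense rank 1.
Remaining distinct values take the next consecutive integers.
Batch X values → pooled ranks: 607→1, 262→6, 607→1, 249→7, 522→2
Mean rank = (1 + 6 + 1 + 7 + 2) / 5 = 3.40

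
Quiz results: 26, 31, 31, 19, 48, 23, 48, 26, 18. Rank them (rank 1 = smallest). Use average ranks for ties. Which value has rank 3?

Sorted (ascending): 18, 19, 23, 26, 26, 31, 31, 48, 48
The 2 values of 26 occupy positions 4–5 → average rank (4+5)/2 = 4.5.
The 2 values of 31 occupy positions 6–7 → average rank (6+7)/2 = 6.5.
The 2 values of 48 occupy positions 8–9 → average rank (8+9)/2 = 8.5.
Rank 3 → value 23.

23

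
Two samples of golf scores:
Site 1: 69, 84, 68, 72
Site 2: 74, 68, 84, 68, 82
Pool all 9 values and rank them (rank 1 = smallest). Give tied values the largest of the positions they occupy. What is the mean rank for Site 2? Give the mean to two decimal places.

5.60

Sorted (ascending): 68, 68, 68, 69, 72, 74, 82, 84, 84
The 3 values of 68 occupy positions 1–3 → each gets rank 3.
The 2 values of 84 occupy positions 8–9 → each gets rank 9.
Site 2 values → pooled ranks: 74→6, 68→3, 84→9, 68→3, 82→7
Mean rank = (6 + 3 + 9 + 3 + 7) / 5 = 5.60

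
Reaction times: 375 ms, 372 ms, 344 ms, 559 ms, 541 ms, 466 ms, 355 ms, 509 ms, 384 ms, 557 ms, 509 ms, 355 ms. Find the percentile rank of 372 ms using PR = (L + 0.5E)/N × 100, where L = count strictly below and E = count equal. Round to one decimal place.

29.2

N = 12.
Strictly below 372: 3. Equal to 372: 1.
PR = (3 + 0.5·1)/12 × 100 = 29.2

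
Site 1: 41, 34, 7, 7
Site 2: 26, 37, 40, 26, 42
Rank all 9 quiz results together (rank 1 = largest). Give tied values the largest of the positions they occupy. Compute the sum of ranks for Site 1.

25

Sorted (descending): 42, 41, 40, 37, 34, 26, 26, 7, 7
The 2 values of 26 occupy positions 6–7 → each gets rank 7.
The 2 values of 7 occupy positions 8–9 → each gets rank 9.
Site 1 values → pooled ranks: 41→2, 34→5, 7→9, 7→9
Rank sum = 2 + 5 + 9 + 9 = 25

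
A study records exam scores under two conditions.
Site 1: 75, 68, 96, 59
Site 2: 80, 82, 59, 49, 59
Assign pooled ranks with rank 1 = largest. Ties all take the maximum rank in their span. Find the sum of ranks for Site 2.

Sorted (descending): 96, 82, 80, 75, 68, 59, 59, 59, 49
The 3 values of 59 occupy positions 6–8 → each gets rank 8.
Site 2 values → pooled ranks: 80→3, 82→2, 59→8, 49→9, 59→8
Rank sum = 3 + 2 + 8 + 9 + 8 = 30

30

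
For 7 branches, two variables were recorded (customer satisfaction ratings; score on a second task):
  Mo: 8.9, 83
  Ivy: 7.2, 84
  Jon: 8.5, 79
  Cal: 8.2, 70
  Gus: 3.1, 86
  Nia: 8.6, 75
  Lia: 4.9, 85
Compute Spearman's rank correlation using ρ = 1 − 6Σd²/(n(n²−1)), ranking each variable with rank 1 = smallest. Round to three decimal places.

Ranks of variable 1: 7, 3, 5, 4, 1, 6, 2
Ranks of variable 2: 4, 5, 3, 1, 7, 2, 6
d = r₁ − r₂: 3, -2, 2, 3, -6, 4, -4
d²: 9, 4, 4, 9, 36, 16, 16; Σd² = 94
ρ = 1 − 6·94/(7·48) = 1 − 564/336 = -0.679

-0.679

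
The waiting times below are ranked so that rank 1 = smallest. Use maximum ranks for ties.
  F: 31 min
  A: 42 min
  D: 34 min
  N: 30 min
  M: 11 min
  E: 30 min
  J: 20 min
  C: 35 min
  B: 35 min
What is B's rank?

Sorted (ascending): 11, 20, 30, 30, 31, 34, 35, 35, 42
The 2 values of 30 occupy positions 3–4 → each gets rank 4.
The 2 values of 35 occupy positions 7–8 → each gets rank 8.
B has value 35 min → rank 8.

8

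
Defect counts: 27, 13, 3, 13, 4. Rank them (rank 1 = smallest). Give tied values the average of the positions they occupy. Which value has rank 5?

Sorted (ascending): 3, 4, 13, 13, 27
The 2 values of 13 occupy positions 3–4 → average rank (3+4)/2 = 3.5.
Rank 5 → value 27.

27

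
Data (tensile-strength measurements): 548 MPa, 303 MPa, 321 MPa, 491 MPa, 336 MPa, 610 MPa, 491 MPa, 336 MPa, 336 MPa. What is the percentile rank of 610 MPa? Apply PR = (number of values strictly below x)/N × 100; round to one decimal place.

88.9

N = 9.
Strictly below 610: 8. Equal to 610: 1.
PR = 8/9 × 100 = 88.9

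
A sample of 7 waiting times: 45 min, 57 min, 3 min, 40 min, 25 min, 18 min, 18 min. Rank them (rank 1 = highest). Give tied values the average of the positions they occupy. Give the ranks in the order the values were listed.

2, 1, 7, 3, 4, 5.5, 5.5

Sorted (descending): 57, 45, 40, 25, 18, 18, 3
The 2 values of 18 occupy positions 5–6 → average rank (5+6)/2 = 5.5.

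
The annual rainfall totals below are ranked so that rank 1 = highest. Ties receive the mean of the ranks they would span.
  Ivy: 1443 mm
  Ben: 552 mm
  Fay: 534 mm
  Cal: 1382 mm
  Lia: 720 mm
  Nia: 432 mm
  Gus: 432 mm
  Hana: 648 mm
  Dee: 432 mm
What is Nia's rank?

Sorted (descending): 1443, 1382, 720, 648, 552, 534, 432, 432, 432
The 3 values of 432 occupy positions 7–9 → average rank 8.
Nia has value 432 mm → rank 8.

8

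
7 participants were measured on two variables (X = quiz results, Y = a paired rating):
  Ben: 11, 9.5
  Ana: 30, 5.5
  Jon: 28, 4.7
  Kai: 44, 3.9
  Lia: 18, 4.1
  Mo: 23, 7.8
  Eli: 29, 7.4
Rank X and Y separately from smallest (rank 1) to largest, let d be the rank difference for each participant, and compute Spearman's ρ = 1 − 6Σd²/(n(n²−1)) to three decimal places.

-0.536

Ranks of variable 1: 1, 6, 4, 7, 2, 3, 5
Ranks of variable 2: 7, 4, 3, 1, 2, 6, 5
d = r₁ − r₂: -6, 2, 1, 6, 0, -3, 0
d²: 36, 4, 1, 36, 0, 9, 0; Σd² = 86
ρ = 1 − 6·86/(7·48) = 1 − 516/336 = -0.536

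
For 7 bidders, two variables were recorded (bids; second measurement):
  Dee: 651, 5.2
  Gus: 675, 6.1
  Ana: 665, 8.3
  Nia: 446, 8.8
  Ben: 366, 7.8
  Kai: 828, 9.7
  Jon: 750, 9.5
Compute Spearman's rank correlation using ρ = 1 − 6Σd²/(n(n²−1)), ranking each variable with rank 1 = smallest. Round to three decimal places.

0.536

Ranks of variable 1: 3, 5, 4, 2, 1, 7, 6
Ranks of variable 2: 1, 2, 4, 5, 3, 7, 6
d = r₁ − r₂: 2, 3, 0, -3, -2, 0, 0
d²: 4, 9, 0, 9, 4, 0, 0; Σd² = 26
ρ = 1 − 6·26/(7·48) = 1 − 156/336 = 0.536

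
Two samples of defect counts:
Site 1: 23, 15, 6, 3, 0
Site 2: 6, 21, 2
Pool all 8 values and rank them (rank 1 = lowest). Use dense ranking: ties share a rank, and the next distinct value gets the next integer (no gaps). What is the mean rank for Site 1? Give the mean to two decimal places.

4.00

Sorted (ascending): 0, 2, 3, 6, 6, 15, 21, 23
The 2 values of 6 share dense rank 4.
Remaining distinct values take the next consecutive integers.
Site 1 values → pooled ranks: 23→7, 15→5, 6→4, 3→3, 0→1
Mean rank = (7 + 5 + 4 + 3 + 1) / 5 = 4.00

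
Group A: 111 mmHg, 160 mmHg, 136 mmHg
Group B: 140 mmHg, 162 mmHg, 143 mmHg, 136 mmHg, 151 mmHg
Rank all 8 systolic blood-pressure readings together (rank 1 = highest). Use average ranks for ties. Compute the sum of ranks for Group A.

16.5

Sorted (descending): 162, 160, 151, 143, 140, 136, 136, 111
The 2 values of 136 occupy positions 6–7 → average rank (6+7)/2 = 6.5.
Group A values → pooled ranks: 111→8, 160→2, 136→6.5
Rank sum = 8 + 2 + 6.5 = 16.5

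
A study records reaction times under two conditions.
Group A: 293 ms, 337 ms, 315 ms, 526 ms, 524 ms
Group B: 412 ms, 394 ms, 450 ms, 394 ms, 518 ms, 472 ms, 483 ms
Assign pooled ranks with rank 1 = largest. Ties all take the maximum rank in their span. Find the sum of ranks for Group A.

Sorted (descending): 526, 524, 518, 483, 472, 450, 412, 394, 394, 337, 315, 293
The 2 values of 394 occupy positions 8–9 → each gets rank 9.
Group A values → pooled ranks: 293→12, 337→10, 315→11, 526→1, 524→2
Rank sum = 12 + 10 + 11 + 1 + 2 = 36

36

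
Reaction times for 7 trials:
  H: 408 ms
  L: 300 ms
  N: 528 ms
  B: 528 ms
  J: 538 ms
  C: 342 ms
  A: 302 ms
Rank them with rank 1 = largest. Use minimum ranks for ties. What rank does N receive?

Sorted (descending): 538, 528, 528, 408, 342, 302, 300
The 2 values of 528 occupy positions 2–3 → each gets rank 2.
N has value 528 ms → rank 2.

2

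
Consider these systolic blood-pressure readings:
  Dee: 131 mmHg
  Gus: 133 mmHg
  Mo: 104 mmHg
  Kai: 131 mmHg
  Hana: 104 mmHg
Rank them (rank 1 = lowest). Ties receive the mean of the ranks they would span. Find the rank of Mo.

Sorted (ascending): 104, 104, 131, 131, 133
The 2 values of 104 occupy positions 1–2 → average rank (1+2)/2 = 1.5.
The 2 values of 131 occupy positions 3–4 → average rank (3+4)/2 = 3.5.
Mo has value 104 mmHg → rank 1.5.

1.5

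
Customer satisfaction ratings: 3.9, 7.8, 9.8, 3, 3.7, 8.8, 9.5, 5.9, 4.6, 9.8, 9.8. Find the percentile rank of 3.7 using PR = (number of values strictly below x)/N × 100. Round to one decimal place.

9.1

N = 11.
Strictly below 3.7: 1. Equal to 3.7: 1.
PR = 1/11 × 100 = 9.1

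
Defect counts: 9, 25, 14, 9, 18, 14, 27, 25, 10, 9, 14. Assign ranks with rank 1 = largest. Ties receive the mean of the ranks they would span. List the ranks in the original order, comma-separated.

10, 2.5, 6, 10, 4, 6, 1, 2.5, 8, 10, 6

Sorted (descending): 27, 25, 25, 18, 14, 14, 14, 10, 9, 9, 9
The 2 values of 25 occupy positions 2–3 → average rank (2+3)/2 = 2.5.
The 3 values of 14 occupy positions 5–7 → average rank 6.
The 3 values of 9 occupy positions 9–11 → average rank 10.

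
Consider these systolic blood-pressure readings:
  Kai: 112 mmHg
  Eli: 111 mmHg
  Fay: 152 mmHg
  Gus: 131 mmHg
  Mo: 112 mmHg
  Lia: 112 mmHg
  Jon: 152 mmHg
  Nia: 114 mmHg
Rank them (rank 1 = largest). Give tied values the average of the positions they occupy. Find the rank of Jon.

1.5

Sorted (descending): 152, 152, 131, 114, 112, 112, 112, 111
The 2 values of 152 occupy positions 1–2 → average rank (1+2)/2 = 1.5.
The 3 values of 112 occupy positions 5–7 → average rank 6.
Jon has value 152 mmHg → rank 1.5.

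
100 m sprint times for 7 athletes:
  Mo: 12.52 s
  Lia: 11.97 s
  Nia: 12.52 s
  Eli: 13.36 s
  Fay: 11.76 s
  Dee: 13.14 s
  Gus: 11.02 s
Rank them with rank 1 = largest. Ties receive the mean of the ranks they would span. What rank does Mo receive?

Sorted (descending): 13.36, 13.14, 12.52, 12.52, 11.97, 11.76, 11.02
The 2 values of 12.52 occupy positions 3–4 → average rank (3+4)/2 = 3.5.
Mo has value 12.52 s → rank 3.5.

3.5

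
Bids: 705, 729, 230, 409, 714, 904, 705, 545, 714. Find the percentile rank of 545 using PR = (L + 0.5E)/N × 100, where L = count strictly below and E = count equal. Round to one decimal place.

N = 9.
Strictly below 545: 2. Equal to 545: 1.
PR = (2 + 0.5·1)/9 × 100 = 27.8

27.8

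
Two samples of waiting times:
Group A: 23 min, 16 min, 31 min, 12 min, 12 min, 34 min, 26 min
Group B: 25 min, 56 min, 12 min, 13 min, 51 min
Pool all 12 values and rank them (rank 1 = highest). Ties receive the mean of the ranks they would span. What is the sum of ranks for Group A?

49

Sorted (descending): 56, 51, 34, 31, 26, 25, 23, 16, 13, 12, 12, 12
The 3 values of 12 occupy positions 10–12 → average rank 11.
Group A values → pooled ranks: 23→7, 16→8, 31→4, 12→11, 12→11, 34→3, 26→5
Rank sum = 7 + 8 + 4 + 11 + 11 + 3 + 5 = 49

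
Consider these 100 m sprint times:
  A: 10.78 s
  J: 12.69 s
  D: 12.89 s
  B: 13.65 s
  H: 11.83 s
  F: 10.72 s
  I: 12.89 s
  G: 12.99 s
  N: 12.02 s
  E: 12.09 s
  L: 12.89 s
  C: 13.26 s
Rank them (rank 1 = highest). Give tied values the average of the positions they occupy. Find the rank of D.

5

Sorted (descending): 13.65, 13.26, 12.99, 12.89, 12.89, 12.89, 12.69, 12.09, 12.02, 11.83, 10.78, 10.72
The 3 values of 12.89 occupy positions 4–6 → average rank 5.
D has value 12.89 s → rank 5.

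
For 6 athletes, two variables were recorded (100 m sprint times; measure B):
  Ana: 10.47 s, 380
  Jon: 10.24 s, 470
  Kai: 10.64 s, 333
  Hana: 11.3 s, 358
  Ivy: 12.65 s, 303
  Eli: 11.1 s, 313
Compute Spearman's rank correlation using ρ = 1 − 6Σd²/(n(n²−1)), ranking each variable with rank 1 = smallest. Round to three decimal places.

Ranks of variable 1: 2, 1, 3, 5, 6, 4
Ranks of variable 2: 5, 6, 3, 4, 1, 2
d = r₁ − r₂: -3, -5, 0, 1, 5, 2
d²: 9, 25, 0, 1, 25, 4; Σd² = 64
ρ = 1 − 6·64/(6·35) = 1 − 384/210 = -0.829

-0.829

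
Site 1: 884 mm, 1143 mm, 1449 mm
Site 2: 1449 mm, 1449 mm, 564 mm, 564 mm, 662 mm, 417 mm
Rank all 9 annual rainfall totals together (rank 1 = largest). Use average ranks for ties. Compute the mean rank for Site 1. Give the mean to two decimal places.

3.67

Sorted (descending): 1449, 1449, 1449, 1143, 884, 662, 564, 564, 417
The 3 values of 1449 occupy positions 1–3 → average rank 2.
The 2 values of 564 occupy positions 7–8 → average rank (7+8)/2 = 7.5.
Site 1 values → pooled ranks: 884→5, 1143→4, 1449→2
Mean rank = (5 + 4 + 2) / 3 = 3.67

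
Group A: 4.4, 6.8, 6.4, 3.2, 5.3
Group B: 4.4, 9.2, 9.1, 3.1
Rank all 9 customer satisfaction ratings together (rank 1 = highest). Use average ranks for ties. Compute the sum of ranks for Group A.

26.5

Sorted (descending): 9.2, 9.1, 6.8, 6.4, 5.3, 4.4, 4.4, 3.2, 3.1
The 2 values of 4.4 occupy positions 6–7 → average rank (6+7)/2 = 6.5.
Group A values → pooled ranks: 4.4→6.5, 6.8→3, 6.4→4, 3.2→8, 5.3→5
Rank sum = 6.5 + 3 + 4 + 8 + 5 = 26.5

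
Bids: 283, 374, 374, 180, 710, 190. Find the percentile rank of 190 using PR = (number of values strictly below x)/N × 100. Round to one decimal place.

16.7

N = 6.
Strictly below 190: 1. Equal to 190: 1.
PR = 1/6 × 100 = 16.7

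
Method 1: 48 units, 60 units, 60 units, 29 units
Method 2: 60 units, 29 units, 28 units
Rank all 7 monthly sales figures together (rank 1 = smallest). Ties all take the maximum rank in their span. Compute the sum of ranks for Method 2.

Sorted (ascending): 28, 29, 29, 48, 60, 60, 60
The 2 values of 29 occupy positions 2–3 → each gets rank 3.
The 3 values of 60 occupy positions 5–7 → each gets rank 7.
Method 2 values → pooled ranks: 60→7, 29→3, 28→1
Rank sum = 7 + 3 + 1 = 11

11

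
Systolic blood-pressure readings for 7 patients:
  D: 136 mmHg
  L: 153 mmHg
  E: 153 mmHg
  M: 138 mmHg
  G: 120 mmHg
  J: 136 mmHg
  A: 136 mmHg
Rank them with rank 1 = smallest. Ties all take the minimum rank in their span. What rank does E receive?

Sorted (ascending): 120, 136, 136, 136, 138, 153, 153
The 3 values of 136 occupy positions 2–4 → each gets rank 2.
The 2 values of 153 occupy positions 6–7 → each gets rank 6.
E has value 153 mmHg → rank 6.

6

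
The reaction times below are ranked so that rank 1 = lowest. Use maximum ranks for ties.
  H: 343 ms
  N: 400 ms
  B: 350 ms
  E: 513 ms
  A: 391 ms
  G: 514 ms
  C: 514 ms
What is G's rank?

Sorted (ascending): 343, 350, 391, 400, 513, 514, 514
The 2 values of 514 occupy positions 6–7 → each gets rank 7.
G has value 514 ms → rank 7.

7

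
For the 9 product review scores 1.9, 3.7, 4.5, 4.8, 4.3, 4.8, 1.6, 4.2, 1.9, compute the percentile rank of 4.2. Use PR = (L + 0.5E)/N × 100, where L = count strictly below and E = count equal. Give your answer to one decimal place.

50.0

N = 9.
Strictly below 4.2: 4. Equal to 4.2: 1.
PR = (4 + 0.5·1)/9 × 100 = 50.0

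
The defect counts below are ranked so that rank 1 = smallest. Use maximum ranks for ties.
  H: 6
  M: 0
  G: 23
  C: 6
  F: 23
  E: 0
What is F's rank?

Sorted (ascending): 0, 0, 6, 6, 23, 23
The 2 values of 0 occupy positions 1–2 → each gets rank 2.
The 2 values of 6 occupy positions 3–4 → each gets rank 4.
The 2 values of 23 occupy positions 5–6 → each gets rank 6.
F has value 23 → rank 6.

6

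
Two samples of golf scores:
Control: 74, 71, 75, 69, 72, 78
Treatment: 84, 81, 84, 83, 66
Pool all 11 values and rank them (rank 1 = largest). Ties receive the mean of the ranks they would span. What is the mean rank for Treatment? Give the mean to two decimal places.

Sorted (descending): 84, 84, 83, 81, 78, 75, 74, 72, 71, 69, 66
The 2 values of 84 occupy positions 1–2 → average rank (1+2)/2 = 1.5.
Treatment values → pooled ranks: 84→1.5, 81→4, 84→1.5, 83→3, 66→11
Mean rank = (1.5 + 4 + 1.5 + 3 + 11) / 5 = 4.20

4.20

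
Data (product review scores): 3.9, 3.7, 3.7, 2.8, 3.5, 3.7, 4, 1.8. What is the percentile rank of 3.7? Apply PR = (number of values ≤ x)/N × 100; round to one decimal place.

75.0

N = 8.
Strictly below 3.7: 3. Equal to 3.7: 3.
PR = 6/8 × 100 = 75.0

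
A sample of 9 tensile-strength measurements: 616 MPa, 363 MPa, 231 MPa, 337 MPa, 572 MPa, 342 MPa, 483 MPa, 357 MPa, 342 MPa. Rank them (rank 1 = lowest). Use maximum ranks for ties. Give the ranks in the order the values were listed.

9, 6, 1, 2, 8, 4, 7, 5, 4

Sorted (ascending): 231, 337, 342, 342, 357, 363, 483, 572, 616
The 2 values of 342 occupy positions 3–4 → each gets rank 4.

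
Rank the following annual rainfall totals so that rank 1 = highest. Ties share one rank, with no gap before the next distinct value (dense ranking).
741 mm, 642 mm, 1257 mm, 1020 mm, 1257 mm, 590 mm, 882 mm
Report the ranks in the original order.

4, 5, 1, 2, 1, 6, 3

Sorted (descending): 1257, 1257, 1020, 882, 741, 642, 590
The 2 values of 1257 share dense rank 1.
Remaining distinct values take the next consecutive integers.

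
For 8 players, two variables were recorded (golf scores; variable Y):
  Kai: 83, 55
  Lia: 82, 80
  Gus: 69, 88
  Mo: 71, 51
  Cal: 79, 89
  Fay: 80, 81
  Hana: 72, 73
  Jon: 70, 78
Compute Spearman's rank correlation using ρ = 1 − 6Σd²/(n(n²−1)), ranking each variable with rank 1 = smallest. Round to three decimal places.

-0.119

Ranks of variable 1: 8, 7, 1, 3, 5, 6, 4, 2
Ranks of variable 2: 2, 5, 7, 1, 8, 6, 3, 4
d = r₁ − r₂: 6, 2, -6, 2, -3, 0, 1, -2
d²: 36, 4, 36, 4, 9, 0, 1, 4; Σd² = 94
ρ = 1 − 6·94/(8·63) = 1 − 564/504 = -0.119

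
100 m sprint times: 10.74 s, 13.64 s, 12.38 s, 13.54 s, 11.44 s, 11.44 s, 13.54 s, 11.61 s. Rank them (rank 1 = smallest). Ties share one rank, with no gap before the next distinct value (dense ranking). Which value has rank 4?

12.38

Sorted (ascending): 10.74, 11.44, 11.44, 11.61, 12.38, 13.54, 13.54, 13.64
The 2 values of 11.44 share dense rank 2.
The 2 values of 13.54 share dense rank 5.
Remaining distinct values take the next consecutive integers.
Rank 4 → value 12.38.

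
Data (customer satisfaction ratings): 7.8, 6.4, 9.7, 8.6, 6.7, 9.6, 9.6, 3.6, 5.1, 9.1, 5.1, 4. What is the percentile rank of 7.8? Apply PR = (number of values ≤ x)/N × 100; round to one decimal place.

58.3

N = 12.
Strictly below 7.8: 6. Equal to 7.8: 1.
PR = 7/12 × 100 = 58.3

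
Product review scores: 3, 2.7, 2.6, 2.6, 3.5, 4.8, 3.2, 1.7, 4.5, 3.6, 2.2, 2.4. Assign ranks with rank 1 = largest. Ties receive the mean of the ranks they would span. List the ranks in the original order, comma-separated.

6, 7, 8.5, 8.5, 4, 1, 5, 12, 2, 3, 11, 10

Sorted (descending): 4.8, 4.5, 3.6, 3.5, 3.2, 3, 2.7, 2.6, 2.6, 2.4, 2.2, 1.7
The 2 values of 2.6 occupy positions 8–9 → average rank (8+9)/2 = 8.5.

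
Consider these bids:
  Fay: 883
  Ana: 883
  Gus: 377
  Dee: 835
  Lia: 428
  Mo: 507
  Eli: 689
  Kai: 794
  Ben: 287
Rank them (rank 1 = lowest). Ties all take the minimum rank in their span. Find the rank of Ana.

Sorted (ascending): 287, 377, 428, 507, 689, 794, 835, 883, 883
The 2 values of 883 occupy positions 8–9 → each gets rank 8.
Ana has value 883 → rank 8.

8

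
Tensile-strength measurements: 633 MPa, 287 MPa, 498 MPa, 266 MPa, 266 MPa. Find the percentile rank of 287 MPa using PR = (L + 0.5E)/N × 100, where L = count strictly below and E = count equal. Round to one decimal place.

50.0

N = 5.
Strictly below 287: 2. Equal to 287: 1.
PR = (2 + 0.5·1)/5 × 100 = 50.0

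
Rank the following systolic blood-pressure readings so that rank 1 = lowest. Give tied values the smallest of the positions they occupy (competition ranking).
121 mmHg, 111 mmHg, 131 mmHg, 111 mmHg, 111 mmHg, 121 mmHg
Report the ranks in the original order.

Sorted (ascending): 111, 111, 111, 121, 121, 131
The 3 values of 111 occupy positions 1–3 → each gets rank 1.
The 2 values of 121 occupy positions 4–5 → each gets rank 4.

4, 1, 6, 1, 1, 4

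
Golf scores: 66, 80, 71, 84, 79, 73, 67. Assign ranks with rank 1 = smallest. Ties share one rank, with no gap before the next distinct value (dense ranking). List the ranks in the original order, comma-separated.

1, 6, 3, 7, 5, 4, 2

Sorted (ascending): 66, 67, 71, 73, 79, 80, 84
No ties — each value takes its position as its rank.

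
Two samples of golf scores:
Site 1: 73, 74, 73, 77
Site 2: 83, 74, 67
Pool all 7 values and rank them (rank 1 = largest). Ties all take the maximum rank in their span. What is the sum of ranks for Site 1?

Sorted (descending): 83, 77, 74, 74, 73, 73, 67
The 2 values of 74 occupy positions 3–4 → each gets rank 4.
The 2 values of 73 occupy positions 5–6 → each gets rank 6.
Site 1 values → pooled ranks: 73→6, 74→4, 73→6, 77→2
Rank sum = 6 + 4 + 6 + 2 = 18

18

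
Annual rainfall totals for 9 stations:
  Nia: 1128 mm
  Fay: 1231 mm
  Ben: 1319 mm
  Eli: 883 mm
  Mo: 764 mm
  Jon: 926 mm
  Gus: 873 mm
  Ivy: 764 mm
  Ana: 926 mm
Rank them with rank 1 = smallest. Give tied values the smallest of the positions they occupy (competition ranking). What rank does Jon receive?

Sorted (ascending): 764, 764, 873, 883, 926, 926, 1128, 1231, 1319
The 2 values of 764 occupy positions 1–2 → each gets rank 1.
The 2 values of 926 occupy positions 5–6 → each gets rank 5.
Jon has value 926 mm → rank 5.

5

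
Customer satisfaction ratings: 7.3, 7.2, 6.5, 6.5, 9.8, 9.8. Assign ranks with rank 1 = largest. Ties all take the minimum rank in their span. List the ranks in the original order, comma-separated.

Sorted (descending): 9.8, 9.8, 7.3, 7.2, 6.5, 6.5
The 2 values of 9.8 occupy positions 1–2 → each gets rank 1.
The 2 values of 6.5 occupy positions 5–6 → each gets rank 5.

3, 4, 5, 5, 1, 1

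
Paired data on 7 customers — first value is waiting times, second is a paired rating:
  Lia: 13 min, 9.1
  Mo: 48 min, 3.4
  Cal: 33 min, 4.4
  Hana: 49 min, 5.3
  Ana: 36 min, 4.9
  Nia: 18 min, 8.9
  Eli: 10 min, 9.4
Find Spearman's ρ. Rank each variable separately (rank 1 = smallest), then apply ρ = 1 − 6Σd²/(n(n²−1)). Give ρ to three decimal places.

-0.750

Ranks of variable 1: 2, 6, 4, 7, 5, 3, 1
Ranks of variable 2: 6, 1, 2, 4, 3, 5, 7
d = r₁ − r₂: -4, 5, 2, 3, 2, -2, -6
d²: 16, 25, 4, 9, 4, 4, 36; Σd² = 98
ρ = 1 − 6·98/(7·48) = 1 − 588/336 = -0.750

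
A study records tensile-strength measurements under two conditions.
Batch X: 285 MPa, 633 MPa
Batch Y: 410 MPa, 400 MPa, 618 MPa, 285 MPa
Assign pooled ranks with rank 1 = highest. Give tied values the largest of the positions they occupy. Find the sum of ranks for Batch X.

7

Sorted (descending): 633, 618, 410, 400, 285, 285
The 2 values of 285 occupy positions 5–6 → each gets rank 6.
Batch X values → pooled ranks: 285→6, 633→1
Rank sum = 6 + 1 = 7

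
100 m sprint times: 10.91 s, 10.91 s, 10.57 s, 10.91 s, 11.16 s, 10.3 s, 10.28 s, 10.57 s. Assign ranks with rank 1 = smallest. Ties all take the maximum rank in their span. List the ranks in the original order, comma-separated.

7, 7, 4, 7, 8, 2, 1, 4

Sorted (ascending): 10.28, 10.3, 10.57, 10.57, 10.91, 10.91, 10.91, 11.16
The 2 values of 10.57 occupy positions 3–4 → each gets rank 4.
The 3 values of 10.91 occupy positions 5–7 → each gets rank 7.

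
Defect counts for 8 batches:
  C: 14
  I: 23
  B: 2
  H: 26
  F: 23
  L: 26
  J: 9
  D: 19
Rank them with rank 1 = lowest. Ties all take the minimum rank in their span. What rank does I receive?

Sorted (ascending): 2, 9, 14, 19, 23, 23, 26, 26
The 2 values of 23 occupy positions 5–6 → each gets rank 5.
The 2 values of 26 occupy positions 7–8 → each gets rank 7.
I has value 23 → rank 5.

5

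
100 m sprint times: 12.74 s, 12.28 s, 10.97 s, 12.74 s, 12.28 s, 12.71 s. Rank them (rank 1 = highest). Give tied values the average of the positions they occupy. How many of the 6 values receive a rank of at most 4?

Sorted (descending): 12.74, 12.74, 12.71, 12.28, 12.28, 10.97
The 2 values of 12.74 occupy positions 1–2 → average rank (1+2)/2 = 1.5.
The 2 values of 12.28 occupy positions 4–5 → average rank (4+5)/2 = 4.5.
Ranks ≤ 4: {1.5, 1.5, 3} → 3 values.

3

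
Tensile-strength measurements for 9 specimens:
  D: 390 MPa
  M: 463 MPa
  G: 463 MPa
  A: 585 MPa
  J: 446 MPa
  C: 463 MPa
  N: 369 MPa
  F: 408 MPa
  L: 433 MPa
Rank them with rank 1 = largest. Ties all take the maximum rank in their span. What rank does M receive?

4

Sorted (descending): 585, 463, 463, 463, 446, 433, 408, 390, 369
The 3 values of 463 occupy positions 2–4 → each gets rank 4.
M has value 463 MPa → rank 4.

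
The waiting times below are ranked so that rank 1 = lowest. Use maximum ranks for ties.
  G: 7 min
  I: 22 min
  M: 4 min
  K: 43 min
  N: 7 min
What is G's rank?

3

Sorted (ascending): 4, 7, 7, 22, 43
The 2 values of 7 occupy positions 2–3 → each gets rank 3.
G has value 7 min → rank 3.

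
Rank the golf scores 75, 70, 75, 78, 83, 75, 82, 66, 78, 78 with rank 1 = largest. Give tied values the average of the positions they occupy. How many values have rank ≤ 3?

Sorted (descending): 83, 82, 78, 78, 78, 75, 75, 75, 70, 66
The 3 values of 78 occupy positions 3–5 → average rank 4.
The 3 values of 75 occupy positions 6–8 → average rank 7.
Ranks ≤ 3: {1, 2} → 2 values.

2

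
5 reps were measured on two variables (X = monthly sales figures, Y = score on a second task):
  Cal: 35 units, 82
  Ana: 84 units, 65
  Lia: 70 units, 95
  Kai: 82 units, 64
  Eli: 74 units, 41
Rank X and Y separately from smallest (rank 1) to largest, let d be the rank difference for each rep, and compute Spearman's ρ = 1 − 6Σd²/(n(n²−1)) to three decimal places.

Ranks of variable 1: 1, 5, 2, 4, 3
Ranks of variable 2: 4, 3, 5, 2, 1
d = r₁ − r₂: -3, 2, -3, 2, 2
d²: 9, 4, 9, 4, 4; Σd² = 30
ρ = 1 − 6·30/(5·24) = 1 − 180/120 = -0.500

-0.500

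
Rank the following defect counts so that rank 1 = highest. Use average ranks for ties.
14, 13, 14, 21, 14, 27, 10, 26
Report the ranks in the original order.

5, 7, 5, 3, 5, 1, 8, 2

Sorted (descending): 27, 26, 21, 14, 14, 14, 13, 10
The 3 values of 14 occupy positions 4–6 → average rank 5.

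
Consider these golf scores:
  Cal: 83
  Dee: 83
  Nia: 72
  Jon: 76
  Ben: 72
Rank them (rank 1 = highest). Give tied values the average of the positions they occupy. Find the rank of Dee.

1.5

Sorted (descending): 83, 83, 76, 72, 72
The 2 values of 83 occupy positions 1–2 → average rank (1+2)/2 = 1.5.
The 2 values of 72 occupy positions 4–5 → average rank (4+5)/2 = 4.5.
Dee has value 83 → rank 1.5.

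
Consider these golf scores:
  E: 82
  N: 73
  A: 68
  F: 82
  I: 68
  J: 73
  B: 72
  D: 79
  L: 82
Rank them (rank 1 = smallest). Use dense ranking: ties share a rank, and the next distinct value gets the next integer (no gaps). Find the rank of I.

Sorted (ascending): 68, 68, 72, 73, 73, 79, 82, 82, 82
The 2 values of 68 share dense rank 1.
The 2 values of 73 share dense rank 3.
The 3 values of 82 share dense rank 5.
Remaining distinct values take the next consecutive integers.
I has value 68 → rank 1.

1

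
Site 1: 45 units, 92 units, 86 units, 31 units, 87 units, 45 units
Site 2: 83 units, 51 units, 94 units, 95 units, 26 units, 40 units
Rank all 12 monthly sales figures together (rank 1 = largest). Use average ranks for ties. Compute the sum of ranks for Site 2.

Sorted (descending): 95, 94, 92, 87, 86, 83, 51, 45, 45, 40, 31, 26
The 2 values of 45 occupy positions 8–9 → average rank (8+9)/2 = 8.5.
Site 2 values → pooled ranks: 83→6, 51→7, 94→2, 95→1, 26→12, 40→10
Rank sum = 6 + 7 + 2 + 1 + 12 + 10 = 38

38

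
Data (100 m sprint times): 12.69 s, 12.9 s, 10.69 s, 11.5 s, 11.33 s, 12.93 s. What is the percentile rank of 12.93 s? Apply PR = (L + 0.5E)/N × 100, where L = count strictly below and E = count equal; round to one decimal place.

N = 6.
Strictly below 12.93: 5. Equal to 12.93: 1.
PR = (5 + 0.5·1)/6 × 100 = 91.7

91.7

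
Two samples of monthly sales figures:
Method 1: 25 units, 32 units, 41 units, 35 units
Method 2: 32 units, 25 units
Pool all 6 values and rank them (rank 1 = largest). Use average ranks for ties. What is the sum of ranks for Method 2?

9

Sorted (descending): 41, 35, 32, 32, 25, 25
The 2 values of 32 occupy positions 3–4 → average rank (3+4)/2 = 3.5.
The 2 values of 25 occupy positions 5–6 → average rank (5+6)/2 = 5.5.
Method 2 values → pooled ranks: 32→3.5, 25→5.5
Rank sum = 3.5 + 5.5 = 9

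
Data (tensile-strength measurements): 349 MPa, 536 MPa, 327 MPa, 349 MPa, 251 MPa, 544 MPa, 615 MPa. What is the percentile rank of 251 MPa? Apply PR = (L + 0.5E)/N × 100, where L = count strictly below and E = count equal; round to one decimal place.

N = 7.
Strictly below 251: 0. Equal to 251: 1.
PR = (0 + 0.5·1)/7 × 100 = 7.1

7.1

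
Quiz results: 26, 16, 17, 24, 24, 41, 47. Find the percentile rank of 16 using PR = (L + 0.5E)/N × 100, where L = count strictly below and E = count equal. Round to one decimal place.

7.1

N = 7.
Strictly below 16: 0. Equal to 16: 1.
PR = (0 + 0.5·1)/7 × 100 = 7.1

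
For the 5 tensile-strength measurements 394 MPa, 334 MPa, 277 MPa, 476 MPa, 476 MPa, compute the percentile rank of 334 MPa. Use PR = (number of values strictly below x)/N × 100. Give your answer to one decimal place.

20.0

N = 5.
Strictly below 334: 1. Equal to 334: 1.
PR = 1/5 × 100 = 20.0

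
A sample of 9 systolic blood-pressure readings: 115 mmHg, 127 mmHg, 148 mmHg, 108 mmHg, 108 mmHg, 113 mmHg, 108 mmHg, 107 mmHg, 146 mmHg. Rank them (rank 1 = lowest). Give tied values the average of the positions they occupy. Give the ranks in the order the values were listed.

6, 7, 9, 3, 3, 5, 3, 1, 8

Sorted (ascending): 107, 108, 108, 108, 113, 115, 127, 146, 148
The 3 values of 108 occupy positions 2–4 → average rank 3.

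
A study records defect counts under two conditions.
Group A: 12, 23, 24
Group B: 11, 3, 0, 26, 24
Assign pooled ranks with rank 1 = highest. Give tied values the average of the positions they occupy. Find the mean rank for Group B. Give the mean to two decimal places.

4.90

Sorted (descending): 26, 24, 24, 23, 12, 11, 3, 0
The 2 values of 24 occupy positions 2–3 → average rank (2+3)/2 = 2.5.
Group B values → pooled ranks: 11→6, 3→7, 0→8, 26→1, 24→2.5
Mean rank = (6 + 7 + 8 + 1 + 2.5) / 5 = 4.90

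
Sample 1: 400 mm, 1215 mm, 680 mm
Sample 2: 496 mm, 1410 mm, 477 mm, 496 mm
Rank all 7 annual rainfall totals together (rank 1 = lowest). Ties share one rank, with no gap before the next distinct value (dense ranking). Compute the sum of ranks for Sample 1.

10

Sorted (ascending): 400, 477, 496, 496, 680, 1215, 1410
The 2 values of 496 share dense rank 3.
Remaining distinct values take the next consecutive integers.
Sample 1 values → pooled ranks: 400→1, 1215→5, 680→4
Rank sum = 1 + 5 + 4 = 10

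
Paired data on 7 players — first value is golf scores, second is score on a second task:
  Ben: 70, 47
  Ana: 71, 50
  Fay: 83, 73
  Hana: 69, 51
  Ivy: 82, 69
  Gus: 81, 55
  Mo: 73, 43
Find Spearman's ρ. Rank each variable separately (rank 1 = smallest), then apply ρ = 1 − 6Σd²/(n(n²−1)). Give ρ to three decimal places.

Ranks of variable 1: 2, 3, 7, 1, 6, 5, 4
Ranks of variable 2: 2, 3, 7, 4, 6, 5, 1
d = r₁ − r₂: 0, 0, 0, -3, 0, 0, 3
d²: 0, 0, 0, 9, 0, 0, 9; Σd² = 18
ρ = 1 − 6·18/(7·48) = 1 − 108/336 = 0.679

0.679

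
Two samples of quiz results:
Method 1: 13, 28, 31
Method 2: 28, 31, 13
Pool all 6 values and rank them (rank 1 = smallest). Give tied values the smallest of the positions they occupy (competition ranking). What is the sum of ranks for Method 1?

Sorted (ascending): 13, 13, 28, 28, 31, 31
The 2 values of 13 occupy positions 1–2 → each gets rank 1.
The 2 values of 28 occupy positions 3–4 → each gets rank 3.
The 2 values of 31 occupy positions 5–6 → each gets rank 5.
Method 1 values → pooled ranks: 13→1, 28→3, 31→5
Rank sum = 1 + 3 + 5 = 9

9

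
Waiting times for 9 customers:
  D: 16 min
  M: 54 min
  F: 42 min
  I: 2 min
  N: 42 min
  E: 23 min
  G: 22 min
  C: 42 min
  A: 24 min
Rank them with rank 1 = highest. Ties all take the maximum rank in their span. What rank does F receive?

Sorted (descending): 54, 42, 42, 42, 24, 23, 22, 16, 2
The 3 values of 42 occupy positions 2–4 → each gets rank 4.
F has value 42 min → rank 4.

4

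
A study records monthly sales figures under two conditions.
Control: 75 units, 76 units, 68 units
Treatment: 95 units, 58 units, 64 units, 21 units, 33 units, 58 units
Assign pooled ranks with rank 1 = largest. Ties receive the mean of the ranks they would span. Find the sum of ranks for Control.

9

Sorted (descending): 95, 76, 75, 68, 64, 58, 58, 33, 21
The 2 values of 58 occupy positions 6–7 → average rank (6+7)/2 = 6.5.
Control values → pooled ranks: 75→3, 76→2, 68→4
Rank sum = 3 + 2 + 4 = 9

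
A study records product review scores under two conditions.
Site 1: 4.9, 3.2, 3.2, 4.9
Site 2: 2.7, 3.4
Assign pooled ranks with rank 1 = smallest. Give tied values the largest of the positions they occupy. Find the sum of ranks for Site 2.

5

Sorted (ascending): 2.7, 3.2, 3.2, 3.4, 4.9, 4.9
The 2 values of 3.2 occupy positions 2–3 → each gets rank 3.
The 2 values of 4.9 occupy positions 5–6 → each gets rank 6.
Site 2 values → pooled ranks: 2.7→1, 3.4→4
Rank sum = 1 + 4 = 5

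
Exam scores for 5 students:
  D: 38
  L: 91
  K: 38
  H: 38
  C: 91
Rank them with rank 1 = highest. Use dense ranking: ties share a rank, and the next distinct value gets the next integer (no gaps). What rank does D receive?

Sorted (descending): 91, 91, 38, 38, 38
The 2 values of 91 share dense rank 1.
The 3 values of 38 share dense rank 2.
D has value 38 → rank 2.

2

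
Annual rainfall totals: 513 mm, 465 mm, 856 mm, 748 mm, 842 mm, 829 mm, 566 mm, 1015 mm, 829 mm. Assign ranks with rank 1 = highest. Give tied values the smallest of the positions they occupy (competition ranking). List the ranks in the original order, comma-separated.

Sorted (descending): 1015, 856, 842, 829, 829, 748, 566, 513, 465
The 2 values of 829 occupy positions 4–5 → each gets rank 4.

8, 9, 2, 6, 3, 4, 7, 1, 4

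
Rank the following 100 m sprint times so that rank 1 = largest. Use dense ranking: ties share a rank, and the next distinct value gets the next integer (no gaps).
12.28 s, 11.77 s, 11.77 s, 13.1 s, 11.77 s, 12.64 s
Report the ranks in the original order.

3, 4, 4, 1, 4, 2

Sorted (descending): 13.1, 12.64, 12.28, 11.77, 11.77, 11.77
The 3 values of 11.77 share dense rank 4.
Remaining distinct values take the next consecutive integers.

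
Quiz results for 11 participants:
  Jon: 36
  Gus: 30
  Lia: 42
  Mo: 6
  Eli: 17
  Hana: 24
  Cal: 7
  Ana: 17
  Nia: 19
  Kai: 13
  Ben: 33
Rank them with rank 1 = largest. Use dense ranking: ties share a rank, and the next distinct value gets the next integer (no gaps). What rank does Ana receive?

Sorted (descending): 42, 36, 33, 30, 24, 19, 17, 17, 13, 7, 6
The 2 values of 17 share dense rank 7.
Remaining distinct values take the next consecutive integers.
Ana has value 17 → rank 7.

7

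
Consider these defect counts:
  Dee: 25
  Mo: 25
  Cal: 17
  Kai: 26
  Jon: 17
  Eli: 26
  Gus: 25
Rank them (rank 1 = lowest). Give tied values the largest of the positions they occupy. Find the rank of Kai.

Sorted (ascending): 17, 17, 25, 25, 25, 26, 26
The 2 values of 17 occupy positions 1–2 → each gets rank 2.
The 3 values of 25 occupy positions 3–5 → each gets rank 5.
The 2 values of 26 occupy positions 6–7 → each gets rank 7.
Kai has value 26 → rank 7.

7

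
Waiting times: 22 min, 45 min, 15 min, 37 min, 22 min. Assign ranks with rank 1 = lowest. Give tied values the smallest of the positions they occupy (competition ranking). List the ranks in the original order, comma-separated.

Sorted (ascending): 15, 22, 22, 37, 45
The 2 values of 22 occupy positions 2–3 → each gets rank 2.

2, 5, 1, 4, 2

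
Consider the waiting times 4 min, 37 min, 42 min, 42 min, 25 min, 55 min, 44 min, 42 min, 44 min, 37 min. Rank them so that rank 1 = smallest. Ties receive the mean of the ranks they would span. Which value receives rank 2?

25

Sorted (ascending): 4, 25, 37, 37, 42, 42, 42, 44, 44, 55
The 2 values of 37 occupy positions 3–4 → average rank (3+4)/2 = 3.5.
The 3 values of 42 occupy positions 5–7 → average rank 6.
The 2 values of 44 occupy positions 8–9 → average rank (8+9)/2 = 8.5.
Rank 2 → value 25.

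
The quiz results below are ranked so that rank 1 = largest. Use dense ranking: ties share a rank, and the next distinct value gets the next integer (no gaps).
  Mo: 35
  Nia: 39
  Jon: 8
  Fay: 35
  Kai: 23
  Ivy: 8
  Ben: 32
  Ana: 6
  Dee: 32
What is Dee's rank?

3

Sorted (descending): 39, 35, 35, 32, 32, 23, 8, 8, 6
The 2 values of 35 share dense rank 2.
The 2 values of 32 share dense rank 3.
The 2 values of 8 share dense rank 5.
Remaining distinct values take the next consecutive integers.
Dee has value 32 → rank 3.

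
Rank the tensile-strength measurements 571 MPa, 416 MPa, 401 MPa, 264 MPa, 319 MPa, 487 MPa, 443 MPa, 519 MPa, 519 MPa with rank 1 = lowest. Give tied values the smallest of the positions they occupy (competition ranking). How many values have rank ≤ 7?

8

Sorted (ascending): 264, 319, 401, 416, 443, 487, 519, 519, 571
The 2 values of 519 occupy positions 7–8 → each gets rank 7.
Ranks ≤ 7: {1, 2, 3, 4, 5, 6, 7, 7} → 8 values.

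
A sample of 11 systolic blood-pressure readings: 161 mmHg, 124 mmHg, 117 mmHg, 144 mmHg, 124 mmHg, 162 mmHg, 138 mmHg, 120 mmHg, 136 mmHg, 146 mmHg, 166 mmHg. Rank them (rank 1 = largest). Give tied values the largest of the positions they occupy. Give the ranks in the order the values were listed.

3, 9, 11, 5, 9, 2, 6, 10, 7, 4, 1

Sorted (descending): 166, 162, 161, 146, 144, 138, 136, 124, 124, 120, 117
The 2 values of 124 occupy positions 8–9 → each gets rank 9.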